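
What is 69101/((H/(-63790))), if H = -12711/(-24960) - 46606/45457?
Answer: 1667097618992249600/195160611 ≈ 8.5422e+9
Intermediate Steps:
H = -195160611/378202240 (H = -12711*(-1/24960) - 46606*1/45457 = 4237/8320 - 46606/45457 = -195160611/378202240 ≈ -0.51602)
69101/((H/(-63790))) = 69101/((-195160611/378202240/(-63790))) = 69101/((-195160611/378202240*(-1/63790))) = 69101/(195160611/24125520889600) = 69101*(24125520889600/195160611) = 1667097618992249600/195160611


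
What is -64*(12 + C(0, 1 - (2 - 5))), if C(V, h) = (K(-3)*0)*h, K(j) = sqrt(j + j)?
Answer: -768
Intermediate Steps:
K(j) = sqrt(2)*sqrt(j) (K(j) = sqrt(2*j) = sqrt(2)*sqrt(j))
C(V, h) = 0 (C(V, h) = ((sqrt(2)*sqrt(-3))*0)*h = ((sqrt(2)*(I*sqrt(3)))*0)*h = ((I*sqrt(6))*0)*h = 0*h = 0)
-64*(12 + C(0, 1 - (2 - 5))) = -64*(12 + 0) = -64*12 = -768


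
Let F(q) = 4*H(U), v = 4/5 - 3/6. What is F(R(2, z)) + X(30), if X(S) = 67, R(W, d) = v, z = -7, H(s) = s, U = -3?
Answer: 55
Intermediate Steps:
v = 3/10 (v = 4*(⅕) - 3*⅙ = ⅘ - ½ = 3/10 ≈ 0.30000)
R(W, d) = 3/10
F(q) = -12 (F(q) = 4*(-3) = -12)
F(R(2, z)) + X(30) = -12 + 67 = 55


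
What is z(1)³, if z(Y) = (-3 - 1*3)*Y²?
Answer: -216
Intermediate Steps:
z(Y) = -6*Y² (z(Y) = (-3 - 3)*Y² = -6*Y²)
z(1)³ = (-6*1²)³ = (-6*1)³ = (-6)³ = -216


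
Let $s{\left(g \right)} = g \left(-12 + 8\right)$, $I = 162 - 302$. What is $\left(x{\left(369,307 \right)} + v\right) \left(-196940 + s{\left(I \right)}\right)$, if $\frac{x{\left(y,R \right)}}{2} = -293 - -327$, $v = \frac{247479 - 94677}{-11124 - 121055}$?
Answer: $- \frac{1735089960600}{132179} \approx -1.3127 \cdot 10^{7}$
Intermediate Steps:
$I = -140$
$v = - \frac{152802}{132179}$ ($v = \frac{152802}{-132179} = 152802 \left(- \frac{1}{132179}\right) = - \frac{152802}{132179} \approx -1.156$)
$s{\left(g \right)} = - 4 g$ ($s{\left(g \right)} = g \left(-4\right) = - 4 g$)
$x{\left(y,R \right)} = 68$ ($x{\left(y,R \right)} = 2 \left(-293 - -327\right) = 2 \left(-293 + 327\right) = 2 \cdot 34 = 68$)
$\left(x{\left(369,307 \right)} + v\right) \left(-196940 + s{\left(I \right)}\right) = \left(68 - \frac{152802}{132179}\right) \left(-196940 - -560\right) = \frac{8835370 \left(-196940 + 560\right)}{132179} = \frac{8835370}{132179} \left(-196380\right) = - \frac{1735089960600}{132179}$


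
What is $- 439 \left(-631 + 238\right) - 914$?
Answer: $171613$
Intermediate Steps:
$- 439 \left(-631 + 238\right) - 914 = \left(-439\right) \left(-393\right) - 914 = 172527 - 914 = 171613$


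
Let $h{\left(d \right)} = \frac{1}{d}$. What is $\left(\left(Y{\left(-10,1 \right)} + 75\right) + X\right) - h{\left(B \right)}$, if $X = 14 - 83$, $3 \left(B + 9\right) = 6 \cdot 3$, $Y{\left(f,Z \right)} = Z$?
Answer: $\frac{22}{3} \approx 7.3333$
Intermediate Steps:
$B = -3$ ($B = -9 + \frac{6 \cdot 3}{3} = -9 + \frac{1}{3} \cdot 18 = -9 + 6 = -3$)
$X = -69$
$\left(\left(Y{\left(-10,1 \right)} + 75\right) + X\right) - h{\left(B \right)} = \left(\left(1 + 75\right) - 69\right) - \frac{1}{-3} = \left(76 - 69\right) - - \frac{1}{3} = 7 + \frac{1}{3} = \frac{22}{3}$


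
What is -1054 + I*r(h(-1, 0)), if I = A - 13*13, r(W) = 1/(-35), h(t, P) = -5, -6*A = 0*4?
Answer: -36721/35 ≈ -1049.2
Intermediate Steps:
A = 0 (A = -0*4 = -1/6*0 = 0)
r(W) = -1/35
I = -169 (I = 0 - 13*13 = 0 - 169 = -169)
-1054 + I*r(h(-1, 0)) = -1054 - 169*(-1/35) = -1054 + 169/35 = -36721/35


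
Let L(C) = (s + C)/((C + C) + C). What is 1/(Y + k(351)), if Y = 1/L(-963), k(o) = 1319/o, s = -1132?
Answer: 735345/3777344 ≈ 0.19467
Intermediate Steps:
L(C) = (-1132 + C)/(3*C) (L(C) = (-1132 + C)/((C + C) + C) = (-1132 + C)/(2*C + C) = (-1132 + C)/((3*C)) = (-1132 + C)*(1/(3*C)) = (-1132 + C)/(3*C))
Y = 2889/2095 (Y = 1/((⅓)*(-1132 - 963)/(-963)) = 1/((⅓)*(-1/963)*(-2095)) = 1/(2095/2889) = 2889/2095 ≈ 1.3790)
1/(Y + k(351)) = 1/(2889/2095 + 1319/351) = 1/(3777344/735345) = 735345/3777344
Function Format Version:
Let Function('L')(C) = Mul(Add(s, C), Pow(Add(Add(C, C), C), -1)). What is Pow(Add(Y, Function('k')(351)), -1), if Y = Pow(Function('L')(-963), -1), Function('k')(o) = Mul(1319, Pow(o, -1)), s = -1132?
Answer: Rational(735345, 3777344) ≈ 0.19467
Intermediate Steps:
Function('L')(C) = Mul(Rational(1, 3), Pow(C, -1), Add(-1132, C)) (Function('L')(C) = Mul(Add(-1132, C), Pow(Add(Add(C, C), C), -1)) = Mul(Add(-1132, C), Pow(Add(Mul(2, C), C), -1)) = Mul(Add(-1132, C), Pow(Mul(3, C), -1)) = Mul(Add(-1132, C), Mul(Rational(1, 3), Pow(C, -1))) = Mul(Rational(1, 3), Pow(C, -1), Add(-1132, C)))
Y = Rational(2889, 2095) (Y = Pow(Mul(Rational(1, 3), Pow(-963, -1), Add(-1132, -963)), -1) = Pow(Mul(Rational(1, 3), Rational(-1, 963), -2095), -1) = Pow(Rational(2095, 2889), -1) = Rational(2889, 2095) ≈ 1.3790)
Pow(Add(Y, Function('k')(351)), -1) = Pow(Add(Rational(2889, 2095), Mul(1319, Pow(351, -1))), -1) = Pow(Add(Rational(2889, 2095), Mul(1319, Rational(1, 351))), -1) = Pow(Add(Rational(2889, 2095), Rational(1319, 351)), -1) = Pow(Rational(3777344, 735345), -1) = Rational(735345, 3777344)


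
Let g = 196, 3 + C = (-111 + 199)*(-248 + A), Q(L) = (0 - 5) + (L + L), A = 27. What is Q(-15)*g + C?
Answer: -26311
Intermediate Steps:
Q(L) = -5 + 2*L
C = -19451 (C = -3 + (-111 + 199)*(-248 + 27) = -3 + 88*(-221) = -3 - 19448 = -19451)
Q(-15)*g + C = (-5 + 2*(-15))*196 - 19451 = (-5 - 30)*196 - 19451 = -35*196 - 19451 = -6860 - 19451 = -26311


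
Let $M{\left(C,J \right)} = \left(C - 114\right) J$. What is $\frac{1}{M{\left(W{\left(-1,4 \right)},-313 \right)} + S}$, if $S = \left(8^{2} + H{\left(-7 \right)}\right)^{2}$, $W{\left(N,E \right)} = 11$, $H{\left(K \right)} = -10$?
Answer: $\frac{1}{35155} \approx 2.8445 \cdot 10^{-5}$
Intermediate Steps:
$M{\left(C,J \right)} = J \left(-114 + C\right)$ ($M{\left(C,J \right)} = \left(-114 + C\right) J = J \left(-114 + C\right)$)
$S = 2916$ ($S = \left(8^{2} - 10\right)^{2} = \left(64 - 10\right)^{2} = 54^{2} = 2916$)
$\frac{1}{M{\left(W{\left(-1,4 \right)},-313 \right)} + S} = \frac{1}{- 313 \left(-114 + 11\right) + 2916} = \frac{1}{\left(-313\right) \left(-103\right) + 2916} = \frac{1}{32239 + 2916} = \frac{1}{35155}$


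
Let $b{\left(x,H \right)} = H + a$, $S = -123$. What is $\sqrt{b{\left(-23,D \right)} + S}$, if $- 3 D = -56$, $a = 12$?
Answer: $\frac{i \sqrt{831}}{3} \approx 9.609 i$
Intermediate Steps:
$D = \frac{56}{3}$ ($D = \left(- \frac{1}{3}\right) \left(-56\right) = \frac{56}{3} \approx 18.667$)
$b{\left(x,H \right)} = 12 + H$ ($b{\left(x,H \right)} = H + 12 = 12 + H$)
$\sqrt{b{\left(-23,D \right)} + S} = \sqrt{\left(12 + \frac{56}{3}\right) - 123} = \sqrt{\frac{92}{3} - 123} = \sqrt{- \frac{277}{3}} = \frac{i \sqrt{831}}{3}$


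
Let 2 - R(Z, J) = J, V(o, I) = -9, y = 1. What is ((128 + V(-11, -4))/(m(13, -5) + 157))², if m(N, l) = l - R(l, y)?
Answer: 14161/22801 ≈ 0.62107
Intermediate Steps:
R(Z, J) = 2 - J
m(N, l) = -1 + l (m(N, l) = l - (2 - 1*1) = l - (2 - 1) = l - 1*1 = l - 1 = -1 + l)
((128 + V(-11, -4))/(m(13, -5) + 157))² = ((128 - 9)/((-1 - 5) + 157))² = (119/(-6 + 157))² = (119/151)² = 14161/22801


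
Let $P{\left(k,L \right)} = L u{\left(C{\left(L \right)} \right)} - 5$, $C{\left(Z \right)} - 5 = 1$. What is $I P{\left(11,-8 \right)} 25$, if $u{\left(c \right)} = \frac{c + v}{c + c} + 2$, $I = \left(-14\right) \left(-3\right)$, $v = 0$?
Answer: $-26250$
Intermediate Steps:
$C{\left(Z \right)} = 6$ ($C{\left(Z \right)} = 5 + 1 = 6$)
$I = 42$
$u{\left(c \right)} = \frac{5}{2}$ ($u{\left(c \right)} = \frac{c + 0}{c + c} + 2 = \frac{c}{2 c} + 2 = c \frac{1}{2 c} + 2 = \frac{1}{2} + 2 = \frac{5}{2}$)
$P{\left(k,L \right)} = -5 + \frac{5 L}{2}$ ($P{\left(k,L \right)} = L \frac{5}{2} - 5 = \frac{5 L}{2} - 5 = -5 + \frac{5 L}{2}$)
$I P{\left(11,-8 \right)} 25 = 42 \left(-5 + \frac{5}{2} \left(-8\right)\right) 25 = 42 \left(-5 - 20\right) 25 = 42 \left(-25\right) 25 = \left(-1050\right) 25 = -26250$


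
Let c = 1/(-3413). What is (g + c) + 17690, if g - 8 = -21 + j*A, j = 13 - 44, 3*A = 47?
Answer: 176022059/10239 ≈ 17191.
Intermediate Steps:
A = 47/3 (A = (1/3)*47 = 47/3 ≈ 15.667)
j = -31
g = -1496/3 (g = 8 + (-21 - 31*47/3) = 8 + (-21 - 1457/3) = 8 - 1520/3 = -1496/3 ≈ -498.67)
c = -1/3413 ≈ -0.00029300
(g + c) + 17690 = (-1496/3 - 1/3413) + 17690 = -5105851/10239 + 17690 = 176022059/10239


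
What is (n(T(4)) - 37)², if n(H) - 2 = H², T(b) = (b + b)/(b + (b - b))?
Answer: 961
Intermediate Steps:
T(b) = 2 (T(b) = (2*b)/(b + 0) = (2*b)/b = 2)
n(H) = 2 + H²
(n(T(4)) - 37)² = ((2 + 2²) - 37)² = ((2 + 4) - 37)² = (6 - 37)² = (-31)² = 961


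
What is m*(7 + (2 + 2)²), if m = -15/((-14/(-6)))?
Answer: -1035/7 ≈ -147.86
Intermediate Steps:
m = -45/7 (m = -15/((-14*(-⅙))) = -15/7/3 = -15*3/7 = -45/7 ≈ -6.4286)
m*(7 + (2 + 2)²) = -45*(7 + (2 + 2)²)/7 = -45*(7 + 4²)/7 = -45*(7 + 16)/7 = -45/7*23 = -1035/7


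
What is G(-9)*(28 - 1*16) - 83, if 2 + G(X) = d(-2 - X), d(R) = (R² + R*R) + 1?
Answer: 1081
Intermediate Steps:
d(R) = 1 + 2*R² (d(R) = (R² + R²) + 1 = 2*R² + 1 = 1 + 2*R²)
G(X) = -1 + 2*(-2 - X)² (G(X) = -2 + (1 + 2*(-2 - X)²) = -1 + 2*(-2 - X)²)
G(-9)*(28 - 1*16) - 83 = (-1 + 2*(2 - 9)²)*(28 - 1*16) - 83 = (-1 + 2*(-7)²)*(28 - 16) - 83 = (-1 + 2*49)*12 - 83 = (-1 + 98)*12 - 83 = 97*12 - 83 = 1164 - 83 = 1081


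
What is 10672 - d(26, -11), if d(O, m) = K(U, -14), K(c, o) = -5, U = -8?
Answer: 10677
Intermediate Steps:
d(O, m) = -5
10672 - d(26, -11) = 10672 - 1*(-5) = 10672 + 5 = 10677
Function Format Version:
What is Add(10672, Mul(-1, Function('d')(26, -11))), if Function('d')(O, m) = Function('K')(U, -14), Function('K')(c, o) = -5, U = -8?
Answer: 10677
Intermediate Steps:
Function('d')(O, m) = -5
Add(10672, Mul(-1, Function('d')(26, -11))) = Add(10672, Mul(-1, -5)) = Add(10672, 5) = 10677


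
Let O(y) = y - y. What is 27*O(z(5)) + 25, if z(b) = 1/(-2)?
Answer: 25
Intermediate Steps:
z(b) = -1/2 (z(b) = 1*(-1/2) = -1/2)
O(y) = 0
27*O(z(5)) + 25 = 27*0 + 25 = 0 + 25 = 25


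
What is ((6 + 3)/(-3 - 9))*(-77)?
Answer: 231/4 ≈ 57.750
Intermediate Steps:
((6 + 3)/(-3 - 9))*(-77) = (9/(-12))*(-77) = (9*(-1/12))*(-77) = -3/4*(-77) = 231/4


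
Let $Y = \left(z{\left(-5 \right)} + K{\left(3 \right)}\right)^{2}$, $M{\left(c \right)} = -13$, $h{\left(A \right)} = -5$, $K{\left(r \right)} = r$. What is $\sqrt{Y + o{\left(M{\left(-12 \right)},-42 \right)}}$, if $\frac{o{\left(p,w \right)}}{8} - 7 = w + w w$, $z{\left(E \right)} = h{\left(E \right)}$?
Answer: $2 \sqrt{3459} \approx 117.63$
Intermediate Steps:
$z{\left(E \right)} = -5$
$o{\left(p,w \right)} = 56 + 8 w + 8 w^{2}$ ($o{\left(p,w \right)} = 56 + 8 \left(w + w w\right) = 56 + 8 \left(w + w^{2}\right) = 56 + \left(8 w + 8 w^{2}\right) = 56 + 8 w + 8 w^{2}$)
$Y = 4$ ($Y = \left(-5 + 3\right)^{2} = \left(-2\right)^{2} = 4$)
$\sqrt{Y + o{\left(M{\left(-12 \right)},-42 \right)}} = \sqrt{4 + \left(56 + 8 \left(-42\right) + 8 \left(-42\right)^{2}\right)} = \sqrt{4 + \left(56 - 336 + 8 \cdot 1764\right)} = \sqrt{4 + \left(56 - 336 + 14112\right)} = \sqrt{4 + 13832} = \sqrt{13836} = 2 \sqrt{3459}$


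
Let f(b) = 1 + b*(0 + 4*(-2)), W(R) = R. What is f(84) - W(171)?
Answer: -842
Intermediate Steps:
f(b) = 1 - 8*b (f(b) = 1 + b*(0 - 8) = 1 + b*(-8) = 1 - 8*b)
f(84) - W(171) = (1 - 8*84) - 1*171 = (1 - 672) - 171 = -671 - 171 = -842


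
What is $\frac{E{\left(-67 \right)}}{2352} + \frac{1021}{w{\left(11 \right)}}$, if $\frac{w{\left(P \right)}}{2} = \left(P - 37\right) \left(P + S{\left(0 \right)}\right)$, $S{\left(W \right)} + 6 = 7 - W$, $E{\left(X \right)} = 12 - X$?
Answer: $- \frac{8167}{5096} \approx -1.6026$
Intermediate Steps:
$S{\left(W \right)} = 1 - W$ ($S{\left(W \right)} = -6 - \left(-7 + W\right) = 1 - W$)
$w{\left(P \right)} = 2 \left(1 + P\right) \left(-37 + P\right)$ ($w{\left(P \right)} = 2 \left(P - 37\right) \left(P + \left(1 - 0\right)\right) = 2 \left(-37 + P\right) \left(P + \left(1 + 0\right)\right) = 2 \left(-37 + P\right) \left(P + 1\right) = 2 \left(-37 + P\right) \left(1 + P\right) = 2 \left(1 + P\right) \left(-37 + P\right)$)
$\frac{E{\left(-67 \right)}}{2352} + \frac{1021}{w{\left(11 \right)}} = \frac{12 - -67}{2352} + \frac{1021}{-74 - 792 + 2 \cdot 11^{2}} = \left(12 + 67\right) \frac{1}{2352} + \frac{1021}{-74 - 792 + 2 \cdot 121} = 79 \cdot \frac{1}{2352} + \frac{1021}{-74 - 792 + 242} = \frac{79}{2352} + \frac{1021}{-624} = \frac{79}{2352} + 1021 \left(- \frac{1}{624}\right) = \frac{79}{2352} - \frac{1021}{624} = - \frac{8167}{5096}$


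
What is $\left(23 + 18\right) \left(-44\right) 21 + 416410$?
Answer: $378526$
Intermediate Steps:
$\left(23 + 18\right) \left(-44\right) 21 + 416410 = 41 \left(-44\right) 21 + 416410 = \left(-1804\right) 21 + 416410 = -37884 + 416410 = 378526$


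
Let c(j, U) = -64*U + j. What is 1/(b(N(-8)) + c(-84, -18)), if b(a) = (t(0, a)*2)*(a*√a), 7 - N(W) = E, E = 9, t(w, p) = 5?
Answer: 267/285356 + 5*I*√2/285356 ≈ 0.00093567 + 2.478e-5*I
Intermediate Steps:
c(j, U) = j - 64*U
N(W) = -2 (N(W) = 7 - 1*9 = 7 - 9 = -2)
b(a) = 10*a^(3/2) (b(a) = (5*2)*(a*√a) = 10*a^(3/2))
1/(b(N(-8)) + c(-84, -18)) = 1/(10*(-2)^(3/2) + (-84 - 64*(-18))) = 1/(10*(-2*I*√2) + (-84 + 1152)) = 1/(-20*I*√2 + 1068) = 1/(1068 - 20*I*√2)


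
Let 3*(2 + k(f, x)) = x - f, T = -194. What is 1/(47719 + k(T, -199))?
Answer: 3/143146 ≈ 2.0958e-5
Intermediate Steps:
k(f, x) = -2 - f/3 + x/3 (k(f, x) = -2 + (x - f)/3 = -2 + (-f/3 + x/3) = -2 - f/3 + x/3)
1/(47719 + k(T, -199)) = 1/(47719 + (-2 - ⅓*(-194) + (⅓)*(-199))) = 1/(47719 + (-2 + 194/3 - 199/3)) = 1/(47719 - 11/3) = 1/(143146/3) = 3/143146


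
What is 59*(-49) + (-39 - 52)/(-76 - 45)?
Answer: -349720/121 ≈ -2890.2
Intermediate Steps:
59*(-49) + (-39 - 52)/(-76 - 45) = -2891 - 91/(-121) = -2891 - 91*(-1/121) = -2891 + 91/121 = -349720/121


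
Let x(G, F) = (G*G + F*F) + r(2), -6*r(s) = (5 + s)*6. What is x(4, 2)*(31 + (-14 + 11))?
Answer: 364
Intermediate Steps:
r(s) = -5 - s (r(s) = -(5 + s)*6/6 = -(30 + 6*s)/6 = -5 - s)
x(G, F) = -7 + F² + G² (x(G, F) = (G*G + F*F) + (-5 - 1*2) = (G² + F²) + (-5 - 2) = (F² + G²) - 7 = -7 + F² + G²)
x(4, 2)*(31 + (-14 + 11)) = (-7 + 2² + 4²)*(31 + (-14 + 11)) = (-7 + 4 + 16)*(31 - 3) = 13*28 = 364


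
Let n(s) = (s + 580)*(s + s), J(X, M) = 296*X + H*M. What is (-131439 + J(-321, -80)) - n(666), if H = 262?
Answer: -1907087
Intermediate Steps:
J(X, M) = 262*M + 296*X (J(X, M) = 296*X + 262*M = 262*M + 296*X)
n(s) = 2*s*(580 + s) (n(s) = (580 + s)*(2*s) = 2*s*(580 + s))
(-131439 + J(-321, -80)) - n(666) = (-131439 + (262*(-80) + 296*(-321))) - 2*666*(580 + 666) = (-131439 + (-20960 - 95016)) - 2*666*1246 = (-131439 - 115976) - 1*1659672 = -247415 - 1659672 = -1907087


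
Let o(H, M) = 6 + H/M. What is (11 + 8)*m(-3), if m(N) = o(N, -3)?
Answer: 133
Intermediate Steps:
m(N) = 6 - N/3 (m(N) = 6 + N/(-3) = 6 + N*(-1/3) = 6 - N/3)
(11 + 8)*m(-3) = (11 + 8)*(6 - 1/3*(-3)) = 19*(6 + 1) = 19*7 = 133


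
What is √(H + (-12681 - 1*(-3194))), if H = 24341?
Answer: √14854 ≈ 121.88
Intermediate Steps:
√(H + (-12681 - 1*(-3194))) = √(24341 + (-12681 - 1*(-3194))) = √(24341 + (-12681 + 3194)) = √(24341 - 9487) = √14854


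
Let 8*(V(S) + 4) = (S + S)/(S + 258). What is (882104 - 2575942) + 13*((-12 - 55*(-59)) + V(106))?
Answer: -92504163/56 ≈ -1.6519e+6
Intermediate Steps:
V(S) = -4 + S/(4*(258 + S)) (V(S) = -4 + ((S + S)/(S + 258))/8 = -4 + ((2*S)/(258 + S))/8 = -4 + (2*S/(258 + S))/8 = -4 + S/(4*(258 + S)))
(882104 - 2575942) + 13*((-12 - 55*(-59)) + V(106)) = (882104 - 2575942) + 13*((-12 - 55*(-59)) + 3*(-1376 - 5*106)/(4*(258 + 106))) = -1693838 + 13*((-12 + 3245) + (3/4)*(-1376 - 530)/364) = -1693838 + 13*(3233 + (3/4)*(1/364)*(-1906)) = -1693838 + 13*(3233 - 2859/728) = -1693838 + 13*(2350765/728) = -1693838 + 2350765/56 = -92504163/56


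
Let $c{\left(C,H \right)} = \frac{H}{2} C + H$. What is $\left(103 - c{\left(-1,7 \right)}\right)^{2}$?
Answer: $\frac{39601}{4} \approx 9900.3$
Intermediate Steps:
$c{\left(C,H \right)} = H + \frac{C H}{2}$ ($c{\left(C,H \right)} = H \frac{1}{2} C + H = \frac{H}{2} C + H = \frac{C H}{2} + H = H + \frac{C H}{2}$)
$\left(103 - c{\left(-1,7 \right)}\right)^{2} = \left(103 - \frac{1}{2} \cdot 7 \left(2 - 1\right)\right)^{2} = \left(103 - \frac{1}{2} \cdot 7 \cdot 1\right)^{2} = \left(103 - \frac{7}{2}\right)^{2} = \left(\frac{199}{2}\right)^{2} = \frac{39601}{4}$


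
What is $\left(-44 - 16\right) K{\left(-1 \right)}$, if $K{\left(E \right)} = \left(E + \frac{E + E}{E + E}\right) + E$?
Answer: $60$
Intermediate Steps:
$K{\left(E \right)} = 1 + 2 E$ ($K{\left(E \right)} = \left(E + \frac{2 E}{2 E}\right) + E = \left(E + 2 E \frac{1}{2 E}\right) + E = \left(E + 1\right) + E = \left(1 + E\right) + E = 1 + 2 E$)
$\left(-44 - 16\right) K{\left(-1 \right)} = \left(-44 - 16\right) \left(1 + 2 \left(-1\right)\right) = - 60 \left(1 - 2\right) = \left(-60\right) \left(-1\right) = 60$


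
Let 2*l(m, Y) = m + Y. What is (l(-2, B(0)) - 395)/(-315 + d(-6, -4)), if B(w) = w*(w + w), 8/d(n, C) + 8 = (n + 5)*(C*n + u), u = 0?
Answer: 1584/1261 ≈ 1.2561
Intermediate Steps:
d(n, C) = 8/(-8 + C*n*(5 + n)) (d(n, C) = 8/(-8 + (n + 5)*(C*n + 0)) = 8/(-8 + (5 + n)*(C*n)) = 8/(-8 + C*n*(5 + n)))
B(w) = 2*w² (B(w) = w*(2*w) = 2*w²)
l(m, Y) = Y/2 + m/2 (l(m, Y) = (m + Y)/2 = (Y + m)/2 = Y/2 + m/2)
(l(-2, B(0)) - 395)/(-315 + d(-6, -4)) = (((2*0²)/2 + (½)*(-2)) - 395)/(-315 + 8/(-8 - 4*(-6)² + 5*(-4)*(-6))) = (((2*0)/2 - 1) - 395)/(-315 + 8/(-8 - 4*36 + 120)) = (((½)*0 - 1) - 395)/(-315 + 8/(-8 - 144 + 120)) = ((0 - 1) - 395)/(-315 + 8/(-32)) = (-1 - 395)/(-315 + 8*(-1/32)) = -396/(-315 - ¼) = -396/(-1261/4) = -396*(-4/1261) = 1584/1261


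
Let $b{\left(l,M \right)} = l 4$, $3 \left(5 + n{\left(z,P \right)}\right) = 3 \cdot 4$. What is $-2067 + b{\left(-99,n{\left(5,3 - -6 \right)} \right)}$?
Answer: $-2463$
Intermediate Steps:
$n{\left(z,P \right)} = -1$ ($n{\left(z,P \right)} = -5 + \frac{3 \cdot 4}{3} = -5 + \frac{1}{3} \cdot 12 = -5 + 4 = -1$)
$b{\left(l,M \right)} = 4 l$
$-2067 + b{\left(-99,n{\left(5,3 - -6 \right)} \right)} = -2067 + 4 \left(-99\right) = -2067 - 396 = -2463$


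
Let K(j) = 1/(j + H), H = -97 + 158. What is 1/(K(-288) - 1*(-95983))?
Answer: 227/21788140 ≈ 1.0419e-5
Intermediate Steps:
H = 61
K(j) = 1/(61 + j) (K(j) = 1/(j + 61) = 1/(61 + j))
1/(K(-288) - 1*(-95983)) = 1/(1/(61 - 288) - 1*(-95983)) = 1/(1/(-227) + 95983) = 1/(-1/227 + 95983) = 1/(21788140/227) = 227/21788140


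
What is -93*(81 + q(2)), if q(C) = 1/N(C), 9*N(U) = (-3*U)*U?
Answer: -29853/4 ≈ -7463.3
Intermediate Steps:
N(U) = -U²/3 (N(U) = ((-3*U)*U)/9 = (-3*U²)/9 = -U²/3)
q(C) = -3/C² (q(C) = 1/(-C²/3) = -3/C²)
-93*(81 + q(2)) = -93*(81 - 3/2²) = -93*(81 - 3*¼) = -93*(81 - ¾) = -93*321/4 = -29853/4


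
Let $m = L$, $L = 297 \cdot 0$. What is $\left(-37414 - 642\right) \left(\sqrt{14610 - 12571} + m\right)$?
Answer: $- 38056 \sqrt{2039} \approx -1.7184 \cdot 10^{6}$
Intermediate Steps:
$L = 0$
$m = 0$
$\left(-37414 - 642\right) \left(\sqrt{14610 - 12571} + m\right) = \left(-37414 - 642\right) \left(\sqrt{14610 - 12571} + 0\right) = - 38056 \left(\sqrt{2039} + 0\right) = - 38056 \sqrt{2039}$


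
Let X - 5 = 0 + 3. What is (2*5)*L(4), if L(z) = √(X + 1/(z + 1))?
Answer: 2*√205 ≈ 28.636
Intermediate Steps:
X = 8 (X = 5 + (0 + 3) = 5 + 3 = 8)
L(z) = √(8 + 1/(1 + z)) (L(z) = √(8 + 1/(z + 1)) = √(8 + 1/(1 + z)))
(2*5)*L(4) = (2*5)*√((9 + 8*4)/(1 + 4)) = 10*√((9 + 32)/5) = 10*√((⅕)*41) = 10*√(41/5) = 10*(√205/5) = 2*√205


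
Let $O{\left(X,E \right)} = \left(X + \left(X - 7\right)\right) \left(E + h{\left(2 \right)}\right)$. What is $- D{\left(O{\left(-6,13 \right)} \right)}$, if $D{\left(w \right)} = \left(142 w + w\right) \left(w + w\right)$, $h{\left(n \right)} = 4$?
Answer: $-29838094$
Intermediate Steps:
$O{\left(X,E \right)} = \left(-7 + 2 X\right) \left(4 + E\right)$ ($O{\left(X,E \right)} = \left(X + \left(X - 7\right)\right) \left(E + 4\right) = \left(X + \left(-7 + X\right)\right) \left(4 + E\right) = \left(-7 + 2 X\right) \left(4 + E\right)$)
$D{\left(w \right)} = 286 w^{2}$ ($D{\left(w \right)} = 143 w 2 w = 286 w^{2}$)
$- D{\left(O{\left(-6,13 \right)} \right)} = - 286 \left(-28 - 91 + 8 \left(-6\right) + 2 \cdot 13 \left(-6\right)\right)^{2} = - 286 \left(-28 - 91 - 48 - 156\right)^{2} = - 286 \left(-323\right)^{2} = - 286 \cdot 104329 = \left(-1\right) 29838094 = -29838094$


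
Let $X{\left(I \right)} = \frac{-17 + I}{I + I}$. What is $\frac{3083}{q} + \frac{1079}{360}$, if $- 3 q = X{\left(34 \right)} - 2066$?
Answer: $\frac{22234337}{2974680} \approx 7.4745$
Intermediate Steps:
$X{\left(I \right)} = \frac{-17 + I}{2 I}$
$q = \frac{8263}{12}$ ($q = - \frac{\frac{-17 + 34}{2 \cdot 34} - 2066}{3} = - \frac{\frac{1}{2} \cdot \frac{1}{34} \cdot 17 - 2066}{3} = - \frac{\frac{1}{4} - 2066}{3} = \left(- \frac{1}{3}\right) \left(- \frac{8263}{4}\right) = \frac{8263}{12} \approx 688.58$)
$\frac{3083}{q} + \frac{1079}{360} = \frac{3083}{\frac{8263}{12}} + \frac{1079}{360} = 3083 \cdot \frac{12}{8263} + 1079 \cdot \frac{1}{360} = \frac{36996}{8263} + \frac{1079}{360} = \frac{22234337}{2974680}$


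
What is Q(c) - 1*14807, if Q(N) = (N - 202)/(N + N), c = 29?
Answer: -858979/58 ≈ -14810.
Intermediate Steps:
Q(N) = (-202 + N)/(2*N) (Q(N) = (-202 + N)/((2*N)) = (-202 + N)*(1/(2*N)) = (-202 + N)/(2*N))
Q(c) - 1*14807 = (½)*(-202 + 29)/29 - 1*14807 = (½)*(1/29)*(-173) - 14807 = -173/58 - 14807 = -858979/58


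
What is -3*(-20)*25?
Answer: 1500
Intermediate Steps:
-3*(-20)*25 = 60*25 = 1500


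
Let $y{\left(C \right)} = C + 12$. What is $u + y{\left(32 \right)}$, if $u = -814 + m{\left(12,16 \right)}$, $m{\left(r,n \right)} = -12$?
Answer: $-782$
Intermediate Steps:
$u = -826$ ($u = -814 - 12 = -826$)
$y{\left(C \right)} = 12 + C$
$u + y{\left(32 \right)} = -826 + \left(12 + 32\right) = -826 + 44 = -782$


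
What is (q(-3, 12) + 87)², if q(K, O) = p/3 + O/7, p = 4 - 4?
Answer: 385641/49 ≈ 7870.2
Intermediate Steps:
p = 0
q(K, O) = O/7 (q(K, O) = 0/3 + O/7 = 0*(⅓) + O*(⅐) = 0 + O/7 = O/7)
(q(-3, 12) + 87)² = ((⅐)*12 + 87)² = (12/7 + 87)² = (621/7)² = 385641/49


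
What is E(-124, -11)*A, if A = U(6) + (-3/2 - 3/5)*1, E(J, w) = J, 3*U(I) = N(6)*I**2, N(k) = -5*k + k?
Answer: 179862/5 ≈ 35972.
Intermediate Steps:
N(k) = -4*k
U(I) = -8*I**2 (U(I) = ((-4*6)*I**2)/3 = (-24*I**2)/3 = -8*I**2)
A = -2901/10 (A = -8*6**2 + (-3/2 - 3/5)*1 = -8*36 + (-3*1/2 - 3*1/5)*1 = -288 + (-3/2 - 3/5)*1 = -288 - 21/10*1 = -288 - 21/10 = -2901/10 ≈ -290.10)
E(-124, -11)*A = -124*(-2901/10) = 179862/5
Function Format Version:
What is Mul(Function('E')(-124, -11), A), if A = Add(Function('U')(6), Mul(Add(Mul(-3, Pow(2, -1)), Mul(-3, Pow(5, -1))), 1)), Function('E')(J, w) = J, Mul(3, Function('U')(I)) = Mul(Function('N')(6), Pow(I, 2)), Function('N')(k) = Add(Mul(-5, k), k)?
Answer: Rational(179862, 5) ≈ 35972.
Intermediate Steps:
Function('N')(k) = Mul(-4, k)
Function('U')(I) = Mul(-8, Pow(I, 2)) (Function('U')(I) = Mul(Rational(1, 3), Mul(Mul(-4, 6), Pow(I, 2))) = Mul(Rational(1, 3), Mul(-24, Pow(I, 2))) = Mul(-8, Pow(I, 2)))
A = Rational(-2901, 10) (A = Add(Mul(-8, Pow(6, 2)), Mul(Add(Mul(-3, Pow(2, -1)), Mul(-3, Pow(5, -1))), 1)) = Add(Mul(-8, 36), Mul(Add(Mul(-3, Rational(1, 2)), Mul(-3, Rational(1, 5))), 1)) = Add(-288, Mul(Add(Rational(-3, 2), Rational(-3, 5)), 1)) = Add(-288, Mul(Rational(-21, 10), 1)) = Add(-288, Rational(-21, 10)) = Rational(-2901, 10) ≈ -290.10)
Mul(Function('E')(-124, -11), A) = Mul(-124, Rational(-2901, 10)) = Rational(179862, 5)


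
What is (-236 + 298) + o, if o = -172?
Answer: -110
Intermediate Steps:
(-236 + 298) + o = (-236 + 298) - 172 = 62 - 172 = -110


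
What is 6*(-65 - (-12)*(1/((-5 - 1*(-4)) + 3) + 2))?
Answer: -210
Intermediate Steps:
6*(-65 - (-12)*(1/((-5 - 1*(-4)) + 3) + 2)) = 6*(-65 - (-12)*(1/((-5 + 4) + 3) + 2)) = 6*(-65 - (-12)*(1/(-1 + 3) + 2)) = 6*(-65 - (-12)*(1/2 + 2)) = 6*(-65 - (-12)*(½ + 2)) = 6*(-65 - (-12)*5/2) = 6*(-65 - 3*(-10)) = 6*(-65 + 30) = 6*(-35) = -210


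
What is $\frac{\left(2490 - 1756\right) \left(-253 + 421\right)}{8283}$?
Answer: $\frac{41104}{2761} \approx 14.887$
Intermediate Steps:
$\frac{\left(2490 - 1756\right) \left(-253 + 421\right)}{8283} = 734 \cdot 168 \cdot \frac{1}{8283} = 123312 \cdot \frac{1}{8283} = \frac{41104}{2761}$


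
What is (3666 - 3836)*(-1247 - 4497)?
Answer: 976480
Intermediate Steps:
(3666 - 3836)*(-1247 - 4497) = -170*(-5744) = 976480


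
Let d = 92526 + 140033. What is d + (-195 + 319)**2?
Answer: 247935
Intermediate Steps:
d = 232559
d + (-195 + 319)**2 = 232559 + (-195 + 319)**2 = 232559 + 124**2 = 232559 + 15376 = 247935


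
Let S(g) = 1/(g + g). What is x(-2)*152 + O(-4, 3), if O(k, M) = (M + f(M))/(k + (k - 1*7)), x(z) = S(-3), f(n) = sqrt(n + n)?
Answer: -383/15 - sqrt(6)/15 ≈ -25.697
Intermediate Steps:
f(n) = sqrt(2)*sqrt(n) (f(n) = sqrt(2*n) = sqrt(2)*sqrt(n))
S(g) = 1/(2*g)
x(z) = -1/6 (x(z) = (1/2)/(-3) = (1/2)*(-1/3) = -1/6)
O(k, M) = (M + sqrt(2)*sqrt(M))/(-7 + 2*k) (O(k, M) = (M + sqrt(2)*sqrt(M))/(k + (k - 1*7)) = (M + sqrt(2)*sqrt(M))/(k + (k - 7)) = (M + sqrt(2)*sqrt(M))/(k + (-7 + k)) = (M + sqrt(2)*sqrt(M))/(-7 + 2*k))
x(-2)*152 + O(-4, 3) = -1/6*152 + (3 + sqrt(2)*sqrt(3))/(-7 + 2*(-4)) = -76/3 + (3 + sqrt(6))/(-7 - 8) = -76/3 + (3 + sqrt(6))/(-15) = -76/3 - (3 + sqrt(6))/15 = -76/3 + (-1/5 - sqrt(6)/15) = -383/15 - sqrt(6)/15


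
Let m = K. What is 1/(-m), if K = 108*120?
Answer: -1/12960 ≈ -7.7161e-5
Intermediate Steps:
K = 12960
m = 12960
1/(-m) = 1/(-1*12960) = 1/(-12960) = -1/12960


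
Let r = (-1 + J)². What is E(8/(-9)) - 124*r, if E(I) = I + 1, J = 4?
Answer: -10043/9 ≈ -1115.9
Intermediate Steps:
E(I) = 1 + I
r = 9 (r = (-1 + 4)² = 3² = 9)
E(8/(-9)) - 124*r = (1 + 8/(-9)) - 124*9 = (1 + 8*(-⅑)) - 1116 = (1 - 8/9) - 1116 = ⅑ - 1116 = -10043/9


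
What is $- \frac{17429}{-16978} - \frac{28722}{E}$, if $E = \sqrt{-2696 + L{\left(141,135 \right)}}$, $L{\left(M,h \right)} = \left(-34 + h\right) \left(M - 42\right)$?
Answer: $\frac{17429}{16978} - \frac{28722 \sqrt{7303}}{7303} \approx -335.07$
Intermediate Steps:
$L{\left(M,h \right)} = \left(-42 + M\right) \left(-34 + h\right)$ ($L{\left(M,h \right)} = \left(-34 + h\right) \left(-42 + M\right) = \left(-42 + M\right) \left(-34 + h\right)$)
$E = \sqrt{7303}$ ($E = \sqrt{-2696 + \left(1428 - 5670 - 4794 + 141 \cdot 135\right)} = \sqrt{-2696 + \left(1428 - 5670 - 4794 + 19035\right)} = \sqrt{-2696 + 9999} = \sqrt{7303} \approx 85.458$)
$- \frac{17429}{-16978} - \frac{28722}{E} = - \frac{17429}{-16978} - \frac{28722}{\sqrt{7303}} = \left(-17429\right) \left(- \frac{1}{16978}\right) - 28722 \frac{\sqrt{7303}}{7303} = \frac{17429}{16978} - \frac{28722 \sqrt{7303}}{7303}$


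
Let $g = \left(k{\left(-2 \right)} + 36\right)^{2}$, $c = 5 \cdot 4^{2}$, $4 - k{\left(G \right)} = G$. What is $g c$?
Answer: $141120$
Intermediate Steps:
$k{\left(G \right)} = 4 - G$
$c = 80$ ($c = 5 \cdot 16 = 80$)
$g = 1764$ ($g = \left(\left(4 - -2\right) + 36\right)^{2} = \left(\left(4 + 2\right) + 36\right)^{2} = \left(6 + 36\right)^{2} = 42^{2} = 1764$)
$g c = 1764 \cdot 80 = 141120$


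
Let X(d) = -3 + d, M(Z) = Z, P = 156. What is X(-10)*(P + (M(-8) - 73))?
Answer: -975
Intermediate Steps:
X(-10)*(P + (M(-8) - 73)) = (-3 - 10)*(156 + (-8 - 73)) = -13*(156 - 81) = -13*75 = -975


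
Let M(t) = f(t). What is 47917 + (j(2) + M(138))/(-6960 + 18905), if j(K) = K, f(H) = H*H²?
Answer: 574996639/11945 ≈ 48137.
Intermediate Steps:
f(H) = H³
M(t) = t³
47917 + (j(2) + M(138))/(-6960 + 18905) = 47917 + (2 + 138³)/(-6960 + 18905) = 47917 + (2 + 2628072)/11945 = 47917 + 2628074*(1/11945) = 47917 + 2628074/11945 = 574996639/11945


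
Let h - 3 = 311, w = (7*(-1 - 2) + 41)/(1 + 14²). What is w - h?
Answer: -61838/197 ≈ -313.90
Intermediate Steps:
w = 20/197 (w = (7*(-3) + 41)/(1 + 196) = (-21 + 41)/197 = 20*(1/197) = 20/197 ≈ 0.10152)
h = 314 (h = 3 + 311 = 314)
w - h = 20/197 - 1*314 = 20/197 - 314 = -61838/197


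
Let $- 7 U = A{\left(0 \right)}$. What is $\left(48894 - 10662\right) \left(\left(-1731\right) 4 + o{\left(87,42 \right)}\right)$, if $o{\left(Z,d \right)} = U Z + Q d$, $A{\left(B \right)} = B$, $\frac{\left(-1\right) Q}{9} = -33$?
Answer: $212187600$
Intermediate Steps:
$Q = 297$ ($Q = \left(-9\right) \left(-33\right) = 297$)
$U = 0$ ($U = \left(- \frac{1}{7}\right) 0 = 0$)
$o{\left(Z,d \right)} = 297 d$ ($o{\left(Z,d \right)} = 0 Z + 297 d = 0 + 297 d = 297 d$)
$\left(48894 - 10662\right) \left(\left(-1731\right) 4 + o{\left(87,42 \right)}\right) = \left(48894 - 10662\right) \left(\left(-1731\right) 4 + 297 \cdot 42\right) = 38232 \left(-6924 + 12474\right) = 38232 \cdot 5550 = 212187600$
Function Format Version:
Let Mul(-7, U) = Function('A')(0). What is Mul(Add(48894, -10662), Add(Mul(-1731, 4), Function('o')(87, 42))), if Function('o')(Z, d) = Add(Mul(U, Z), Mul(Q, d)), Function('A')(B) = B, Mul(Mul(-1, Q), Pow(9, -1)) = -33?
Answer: 212187600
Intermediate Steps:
Q = 297 (Q = Mul(-9, -33) = 297)
U = 0 (U = Mul(Rational(-1, 7), 0) = 0)
Function('o')(Z, d) = Mul(297, d) (Function('o')(Z, d) = Add(Mul(0, Z), Mul(297, d)) = Add(0, Mul(297, d)) = Mul(297, d))
Mul(Add(48894, -10662), Add(Mul(-1731, 4), Function('o')(87, 42))) = Mul(Add(48894, -10662), Add(Mul(-1731, 4), Mul(297, 42))) = Mul(38232, Add(-6924, 12474)) = Mul(38232, 5550) = 212187600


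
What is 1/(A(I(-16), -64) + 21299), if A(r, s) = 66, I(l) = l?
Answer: 1/21365 ≈ 4.6806e-5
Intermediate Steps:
1/(A(I(-16), -64) + 21299) = 1/(66 + 21299) = 1/21365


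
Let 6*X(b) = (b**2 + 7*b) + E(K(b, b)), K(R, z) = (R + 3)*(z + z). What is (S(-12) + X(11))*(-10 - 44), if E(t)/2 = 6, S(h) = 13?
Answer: -2592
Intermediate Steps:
K(R, z) = 2*z*(3 + R) (K(R, z) = (3 + R)*(2*z) = 2*z*(3 + R))
E(t) = 12 (E(t) = 2*6 = 12)
X(b) = 2 + b**2/6 + 7*b/6 (X(b) = ((b**2 + 7*b) + 12)/6 = (12 + b**2 + 7*b)/6 = 2 + b**2/6 + 7*b/6)
(S(-12) + X(11))*(-10 - 44) = (13 + (2 + (1/6)*11**2 + (7/6)*11))*(-10 - 44) = (13 + (2 + (1/6)*121 + 77/6))*(-54) = (13 + (2 + 121/6 + 77/6))*(-54) = (13 + 35)*(-54) = 48*(-54) = -2592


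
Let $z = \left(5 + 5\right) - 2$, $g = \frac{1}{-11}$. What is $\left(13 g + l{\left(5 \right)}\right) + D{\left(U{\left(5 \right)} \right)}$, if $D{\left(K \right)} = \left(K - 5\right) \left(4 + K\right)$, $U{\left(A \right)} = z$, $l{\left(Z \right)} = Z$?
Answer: $\frac{438}{11} \approx 39.818$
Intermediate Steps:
$g = - \frac{1}{11} \approx -0.090909$
$z = 8$ ($z = 10 - 2 = 8$)
$U{\left(A \right)} = 8$
$D{\left(K \right)} = \left(-5 + K\right) \left(4 + K\right)$
$\left(13 g + l{\left(5 \right)}\right) + D{\left(U{\left(5 \right)} \right)} = \left(13 \left(- \frac{1}{11}\right) + 5\right) - \left(28 - 64\right) = \left(- \frac{13}{11} + 5\right) - -36 = \frac{42}{11} + 36 = \frac{438}{11}$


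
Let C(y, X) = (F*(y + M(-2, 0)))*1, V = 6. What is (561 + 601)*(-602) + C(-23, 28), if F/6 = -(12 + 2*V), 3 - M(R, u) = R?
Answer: -696932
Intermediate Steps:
M(R, u) = 3 - R
F = -144 (F = 6*(-2/(1/(6*1 + 6))) = 6*(-2/(1/(6 + 6))) = 6*(-2/(1/12)) = 6*(-2/1/12) = 6*(-2*12) = 6*(-24) = -144)
C(y, X) = -720 - 144*y (C(y, X) = -144*(y + (3 - 1*(-2)))*1 = -144*(y + (3 + 2))*1 = -144*(y + 5)*1 = -144*(5 + y)*1 = (-720 - 144*y)*1 = -720 - 144*y)
(561 + 601)*(-602) + C(-23, 28) = (561 + 601)*(-602) + (-720 - 144*(-23)) = 1162*(-602) + (-720 + 3312) = -699524 + 2592 = -696932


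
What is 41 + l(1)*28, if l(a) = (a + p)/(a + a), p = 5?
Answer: 125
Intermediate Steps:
l(a) = (5 + a)/(2*a) (l(a) = (a + 5)/(a + a) = (5 + a)/((2*a)) = (5 + a)*(1/(2*a)) = (5 + a)/(2*a))
41 + l(1)*28 = 41 + ((½)*(5 + 1)/1)*28 = 41 + ((½)*1*6)*28 = 41 + 3*28 = 41 + 84 = 125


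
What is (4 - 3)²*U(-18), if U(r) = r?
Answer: -18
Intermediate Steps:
(4 - 3)²*U(-18) = (4 - 3)²*(-18) = 1²*(-18) = 1*(-18) = -18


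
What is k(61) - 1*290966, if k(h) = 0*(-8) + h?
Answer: -290905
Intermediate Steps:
k(h) = h (k(h) = 0 + h = h)
k(61) - 1*290966 = 61 - 1*290966 = 61 - 290966 = -290905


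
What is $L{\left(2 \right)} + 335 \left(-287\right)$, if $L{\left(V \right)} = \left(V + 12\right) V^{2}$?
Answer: $-96089$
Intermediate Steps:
$L{\left(V \right)} = V^{2} \left(12 + V\right)$ ($L{\left(V \right)} = \left(12 + V\right) V^{2} = V^{2} \left(12 + V\right)$)
$L{\left(2 \right)} + 335 \left(-287\right) = 2^{2} \left(12 + 2\right) + 335 \left(-287\right) = 4 \cdot 14 - 96145 = 56 - 96145 = -96089$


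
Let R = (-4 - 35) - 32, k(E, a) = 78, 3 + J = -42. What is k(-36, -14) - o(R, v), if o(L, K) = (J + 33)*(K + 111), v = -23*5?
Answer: 30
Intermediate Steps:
J = -45 (J = -3 - 42 = -45)
v = -115
R = -71 (R = -39 - 32 = -71)
o(L, K) = -1332 - 12*K (o(L, K) = (-45 + 33)*(K + 111) = -12*(111 + K) = -1332 - 12*K)
k(-36, -14) - o(R, v) = 78 - (-1332 - 12*(-115)) = 78 - (-1332 + 1380) = 78 - 1*48 = 78 - 48 = 30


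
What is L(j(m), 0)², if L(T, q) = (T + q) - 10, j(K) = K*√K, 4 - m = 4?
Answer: 100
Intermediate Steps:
m = 0 (m = 4 - 1*4 = 4 - 4 = 0)
j(K) = K^(3/2)
L(T, q) = -10 + T + q
L(j(m), 0)² = (-10 + 0^(3/2) + 0)² = (-10 + 0 + 0)² = (-10)² = 100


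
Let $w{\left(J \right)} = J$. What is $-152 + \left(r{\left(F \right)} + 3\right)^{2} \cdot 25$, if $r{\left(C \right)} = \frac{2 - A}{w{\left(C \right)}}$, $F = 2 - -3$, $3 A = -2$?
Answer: $\frac{1441}{9} \approx 160.11$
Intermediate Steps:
$A = - \frac{2}{3}$ ($A = \frac{1}{3} \left(-2\right) = - \frac{2}{3} \approx -0.66667$)
$F = 5$ ($F = 2 + 3 = 5$)
$r{\left(C \right)} = \frac{8}{3 C}$ ($r{\left(C \right)} = \frac{2 - - \frac{2}{3}}{C} = \frac{2 + \frac{2}{3}}{C} = \frac{8}{3 C}$)
$-152 + \left(r{\left(F \right)} + 3\right)^{2} \cdot 25 = -152 + \left(\frac{8}{3 \cdot 5} + 3\right)^{2} \cdot 25 = -152 + \left(\frac{8}{3} \cdot \frac{1}{5} + 3\right)^{2} \cdot 25 = -152 + \left(\frac{8}{15} + 3\right)^{2} \cdot 25 = -152 + \left(\frac{53}{15}\right)^{2} \cdot 25 = -152 + \frac{2809}{225} \cdot 25 = -152 + \frac{2809}{9} = \frac{1441}{9}$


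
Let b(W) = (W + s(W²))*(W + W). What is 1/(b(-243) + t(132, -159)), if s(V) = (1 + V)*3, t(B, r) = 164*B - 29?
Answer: -1/85955183 ≈ -1.1634e-8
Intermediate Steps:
t(B, r) = -29 + 164*B
s(V) = 3 + 3*V
b(W) = 2*W*(3 + W + 3*W²) (b(W) = (W + (3 + 3*W²))*(W + W) = (3 + W + 3*W²)*(2*W) = 2*W*(3 + W + 3*W²))
1/(b(-243) + t(132, -159)) = 1/(2*(-243)*(3 - 243 + 3*(-243)²) + (-29 + 164*132)) = 1/(2*(-243)*(3 - 243 + 3*59049) + (-29 + 21648)) = 1/(2*(-243)*(3 - 243 + 177147) + 21619) = 1/(2*(-243)*176907 + 21619) = 1/(-85976802 + 21619) = 1/(-85955183) = -1/85955183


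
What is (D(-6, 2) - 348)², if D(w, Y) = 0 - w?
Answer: 116964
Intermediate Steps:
D(w, Y) = -w
(D(-6, 2) - 348)² = (-1*(-6) - 348)² = (6 - 348)² = (-342)² = 116964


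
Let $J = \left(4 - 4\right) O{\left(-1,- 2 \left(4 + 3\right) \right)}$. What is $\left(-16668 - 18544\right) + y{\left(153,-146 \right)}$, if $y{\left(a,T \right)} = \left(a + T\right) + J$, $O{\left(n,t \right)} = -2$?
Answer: $-35205$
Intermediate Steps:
$J = 0$ ($J = \left(4 - 4\right) \left(-2\right) = 0 \left(-2\right) = 0$)
$y{\left(a,T \right)} = T + a$ ($y{\left(a,T \right)} = \left(a + T\right) + 0 = \left(T + a\right) + 0 = T + a$)
$\left(-16668 - 18544\right) + y{\left(153,-146 \right)} = \left(-16668 - 18544\right) + \left(-146 + 153\right) = \left(-16668 - 18544\right) + 7 = -35212 + 7 = -35205$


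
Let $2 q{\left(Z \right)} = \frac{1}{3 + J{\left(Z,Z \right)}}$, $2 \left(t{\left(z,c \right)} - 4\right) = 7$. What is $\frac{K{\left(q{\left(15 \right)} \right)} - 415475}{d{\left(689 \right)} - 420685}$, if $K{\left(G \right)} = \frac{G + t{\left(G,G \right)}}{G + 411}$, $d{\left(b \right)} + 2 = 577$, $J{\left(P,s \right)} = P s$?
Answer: $\frac{38933537327}{39367877935} \approx 0.98897$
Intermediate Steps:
$t{\left(z,c \right)} = \frac{15}{2}$ ($t{\left(z,c \right)} = 4 + \frac{1}{2} \cdot 7 = 4 + \frac{7}{2} = \frac{15}{2}$)
$q{\left(Z \right)} = \frac{1}{2 \left(3 + Z^{2}\right)}$ ($q{\left(Z \right)} = \frac{1}{2 \left(3 + Z Z\right)} = \frac{1}{2 \left(3 + Z^{2}\right)}$)
$d{\left(b \right)} = 575$ ($d{\left(b \right)} = -2 + 577 = 575$)
$K{\left(G \right)} = \frac{\frac{15}{2} + G}{411 + G}$ ($K{\left(G \right)} = \frac{G + \frac{15}{2}}{G + 411} = \frac{\frac{15}{2} + G}{411 + G}$)
$\frac{K{\left(q{\left(15 \right)} \right)} - 415475}{d{\left(689 \right)} - 420685} = \frac{\frac{\frac{15}{2} + \frac{1}{2 \left(3 + 15^{2}\right)}}{411 + \frac{1}{2 \left(3 + 15^{2}\right)}} - 415475}{575 - 420685} = \frac{\frac{\frac{15}{2} + \frac{1}{2 \left(3 + 225\right)}}{411 + \frac{1}{2 \left(3 + 225\right)}} - 415475}{-420110} = \left(\frac{\frac{15}{2} + \frac{1}{2 \cdot 228}}{411 + \frac{1}{2 \cdot 228}} - 415475\right) \left(- \frac{1}{420110}\right) = \left(\frac{\frac{15}{2} + \frac{1}{2} \cdot \frac{1}{228}}{411 + \frac{1}{2} \cdot \frac{1}{228}} - 415475\right) \left(- \frac{1}{420110}\right) = \left(\frac{\frac{15}{2} + \frac{1}{456}}{411 + \frac{1}{456}} - 415475\right) \left(- \frac{1}{420110}\right) = \left(\frac{1}{\frac{187417}{456}} \cdot \frac{3421}{456} - 415475\right) \left(- \frac{1}{420110}\right) = \left(\frac{456}{187417} \cdot \frac{3421}{456} - 415475\right) \left(- \frac{1}{420110}\right) = \left(\frac{3421}{187417} - 415475\right) \left(- \frac{1}{420110}\right) = \left(- \frac{77867074654}{187417}\right) \left(- \frac{1}{420110}\right) = \frac{38933537327}{39367877935}$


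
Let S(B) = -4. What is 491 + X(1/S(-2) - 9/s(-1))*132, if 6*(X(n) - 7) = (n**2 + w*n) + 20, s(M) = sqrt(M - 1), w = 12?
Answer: 7195/8 + 2277*I*sqrt(2)/2 ≈ 899.38 + 1610.1*I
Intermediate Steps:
s(M) = sqrt(-1 + M)
X(n) = 31/3 + 2*n + n**2/6 (X(n) = 7 + ((n**2 + 12*n) + 20)/6 = 7 + (20 + n**2 + 12*n)/6 = 7 + (10/3 + 2*n + n**2/6) = 31/3 + 2*n + n**2/6)
491 + X(1/S(-2) - 9/s(-1))*132 = 491 + (31/3 + 2*(1/(-4) - 9/sqrt(-1 - 1)) + (1/(-4) - 9/sqrt(-1 - 1))**2/6)*132 = 491 + (31/3 + 2*(1*(-1/4) - 9*(-I*sqrt(2)/2)) + (1*(-1/4) - 9*(-I*sqrt(2)/2))**2/6)*132 = 491 + (31/3 + 2*(-1/4 - 9*(-I*sqrt(2)/2)) + (-1/4 - 9*(-I*sqrt(2)/2))**2/6)*132 = 491 + (31/3 + 2*(-1/4 - (-9)*I*sqrt(2)/2) + (-1/4 - (-9)*I*sqrt(2)/2)**2/6)*132 = 491 + (31/3 + 2*(-1/4 + 9*I*sqrt(2)/2) + (-1/4 + 9*I*sqrt(2)/2)**2/6)*132 = 491 + (31/3 + (-1/2 + 9*I*sqrt(2)) + (-1/4 + 9*I*sqrt(2)/2)**2/6)*132 = 491 + (59/6 + (-1/4 + 9*I*sqrt(2)/2)**2/6 + 9*I*sqrt(2))*132 = 491 + (1298 + 22*(-1/4 + 9*I*sqrt(2)/2)**2 + 1188*I*sqrt(2)) = 1789 + 22*(-1/4 + 9*I*sqrt(2)/2)**2 + 1188*I*sqrt(2)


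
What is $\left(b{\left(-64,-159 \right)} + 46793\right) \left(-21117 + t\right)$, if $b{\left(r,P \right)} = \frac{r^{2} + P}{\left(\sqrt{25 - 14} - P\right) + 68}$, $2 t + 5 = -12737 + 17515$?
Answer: $- \frac{90340028794053}{103036} + \frac{147483957 \sqrt{11}}{103036} \approx -8.7678 \cdot 10^{8}$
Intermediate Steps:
$t = \frac{4773}{2}$ ($t = - \frac{5}{2} + \frac{-12737 + 17515}{2} = - \frac{5}{2} + \frac{1}{2} \cdot 4778 = - \frac{5}{2} + 2389 = \frac{4773}{2} \approx 2386.5$)
$b{\left(r,P \right)} = \frac{P + r^{2}}{68 + \sqrt{11} - P}$ ($b{\left(r,P \right)} = \frac{P + r^{2}}{\left(\sqrt{11} - P\right) + 68} = \frac{P + r^{2}}{68 + \sqrt{11} - P}$)
$\left(b{\left(-64,-159 \right)} + 46793\right) \left(-21117 + t\right) = \left(\frac{-159 + \left(-64\right)^{2}}{68 + \sqrt{11} - -159} + 46793\right) \left(-21117 + \frac{4773}{2}\right) = \left(\frac{-159 + 4096}{68 + \sqrt{11} + 159} + 46793\right) \left(- \frac{37461}{2}\right) = \left(\frac{1}{227 + \sqrt{11}} \cdot 3937 + 46793\right) \left(- \frac{37461}{2}\right) = \left(\frac{3937}{227 + \sqrt{11}} + 46793\right) \left(- \frac{37461}{2}\right) = \left(46793 + \frac{3937}{227 + \sqrt{11}}\right) \left(- \frac{37461}{2}\right) = - \frac{1752912573}{2} - \frac{147483957}{2 \left(227 + \sqrt{11}\right)}$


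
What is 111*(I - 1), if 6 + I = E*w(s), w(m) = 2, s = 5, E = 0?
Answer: -777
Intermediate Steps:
I = -6 (I = -6 + 0*2 = -6 + 0 = -6)
111*(I - 1) = 111*(-6 - 1) = 111*(-7) = -777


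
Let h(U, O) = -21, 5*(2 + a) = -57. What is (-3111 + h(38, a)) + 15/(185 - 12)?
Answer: -541821/173 ≈ -3131.9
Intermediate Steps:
a = -67/5 (a = -2 + (1/5)*(-57) = -2 - 57/5 = -67/5 ≈ -13.400)
(-3111 + h(38, a)) + 15/(185 - 12) = (-3111 - 21) + 15/(185 - 12) = -3132 + 15/173 = -541821/173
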